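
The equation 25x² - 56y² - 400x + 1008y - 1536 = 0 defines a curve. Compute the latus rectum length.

Group: 25(x² - 16x) -56(y² - 18y) = 1536
Complete the square: 25(x - 8)² -56(y - 9)² = 1536 + 1600 - 4536 = -1400
Divide by -1400: (y - 9)²/25 - (x - 8)²/56 = 1
Hyperbola, center (8, 9), transverse axis vertical; a² = 25, b² = 56.
Latus rectum length = 2b²/a = 2·56/5 = 112/5.

112/5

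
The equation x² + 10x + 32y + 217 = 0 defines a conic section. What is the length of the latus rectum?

Only x is squared. Complete the square in x: (x + 5)² = -32(y + 6).
Vertex (-5, -6); 4p = -32 so p = -8. Opens down.
Latus rectum length = |4p| = 32.

32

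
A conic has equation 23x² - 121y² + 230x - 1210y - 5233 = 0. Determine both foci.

Collect terms: 23(x² + 10x) -121(y² + 10y) = 5233
Completing the square gives 23(x + 5)² -121(y + 5)² = 5233 + 575 - 3025 = 2783.
Dividing both sides by 2783: (x + 5)²/121 - (y + 5)²/23 = 1
Hyperbola, center (-5, -5), transverse axis horizontal; a² = 121, b² = 23.
c² = a² + b² = 121 + 23 = 144, so c = 12.
Foci lie on the horizontal axis through the center: (h ± c, k).

(-17, -5) and (7, -5)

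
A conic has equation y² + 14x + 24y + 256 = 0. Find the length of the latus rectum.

14

Only y is squared. Complete the square in y: (y + 12)² = -14(x + 8).
Vertex (-8, -12); 4p = -14 so p = -7/2. Opens left.
Latus rectum length = |4p| = 14.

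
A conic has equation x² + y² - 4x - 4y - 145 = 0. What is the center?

Rearranging, (x² - 4x) + (y² - 4y) = 145.
(x - 2)² + (y - 2)² = 145 + 4 + 4 = 153
So (x - 2)² + (y - 2)² = 153.
Circle centered at (2, 2) with r² = 153.

(2, 2)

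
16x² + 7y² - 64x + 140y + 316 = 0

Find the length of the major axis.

16

Group: 16(x² - 4x) + 7(y² + 20y) = -316
16(x - 2)² + 7(y + 10)² = -316 + 64 + 700 = 448
Divide by 448: (x - 2)²/28 + (y + 10)²/64 = 1
Ellipse, center (2, -10), major axis vertical; a² = 64, b² = 28.
a² = 64 so a = 8; the major axis has length 2a = 16.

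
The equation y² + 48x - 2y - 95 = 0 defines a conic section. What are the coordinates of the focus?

(-10, 1)

Only y is squared. Complete the square in y: (y - 1)² = -48(x - 2).
Vertex (2, 1); 4p = -48 so p = -12. Opens left.
Focus is p units from the vertex along the axis: (h + p, k).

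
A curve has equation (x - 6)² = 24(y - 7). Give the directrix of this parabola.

Vertex (6, 7); 4p = 24 so p = 6. Opens up.
Directrix is the horizontal line y = k − p = 7 − (6) = 1.

y = 1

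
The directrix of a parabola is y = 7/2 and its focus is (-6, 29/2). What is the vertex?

The vertex is the midpoint between the focus and the directrix along the axis of symmetry.
Axis is vertical (directrix is horizontal). Vertex y-coordinate = (29/2 + 7/2)/2 = 9; x-coordinate = -6.

(-6, 9)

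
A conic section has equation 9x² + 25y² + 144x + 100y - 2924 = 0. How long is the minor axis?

Rearranging, 9(x² + 16x) + 25(y² + 4y) = 2924.
9(x + 8)² + 25(y + 2)² = 2924 + 576 + 100 = 3600
Dividing both sides by 3600: (x + 8)²/400 + (y + 2)²/144 = 1
Ellipse, center (-8, -2), major axis horizontal; a² = 400, b² = 144.
b² = 144 so b = 12; the minor axis has length 2b = 24.

24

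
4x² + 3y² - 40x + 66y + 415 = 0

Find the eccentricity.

Rearranging, 4(x² - 10x) + 3(y² + 22y) = -415.
Complete the square: 4(x - 5)² + 3(y + 11)² = -415 + 100 + 363 = 48
Divide through by 48 to get (x - 5)²/12 + (y + 11)²/16 = 1.
Ellipse, center (5, -11), major axis vertical; a² = 16, b² = 12.
c² = a² - b² = 4, so c = 2.
e = c/a = 2/4 = 1/2.

e = 1/2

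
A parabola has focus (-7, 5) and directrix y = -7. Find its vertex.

The vertex is the midpoint between the focus and the directrix along the axis of symmetry.
Axis is vertical (directrix is horizontal). Vertex y-coordinate = (5 + (-7))/2 = -1; x-coordinate = -7.

(-7, -1)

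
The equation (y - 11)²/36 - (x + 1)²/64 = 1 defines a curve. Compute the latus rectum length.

Center (-1, 11). The positive term is the y-term, so the transverse axis is vertical; a² = 36, b² = 64.
Latus rectum length = 2b²/a = 2·64/6 = 64/3.

64/3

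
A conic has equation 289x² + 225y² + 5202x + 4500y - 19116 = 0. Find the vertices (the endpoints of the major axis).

Group the x- and y-terms: 289(x² + 18x) + 225(y² + 20y) = 19116
289(x + 9)² + 225(y + 10)² = 19116 + 23409 + 22500 = 65025
Divide by 65025: (x + 9)²/225 + (y + 10)²/289 = 1
Ellipse, center (-9, -10), major axis vertical; a² = 289, b² = 225.
a = 17. Vertices at (h, k ± a).

(-9, -27) and (-9, 7)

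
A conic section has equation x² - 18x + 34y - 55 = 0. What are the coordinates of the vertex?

(9, 4)

Only x is squared. Complete the square in x: (x - 9)² = -34(y - 4).
Vertex (9, 4); 4p = -34 so p = -17/2. Opens down.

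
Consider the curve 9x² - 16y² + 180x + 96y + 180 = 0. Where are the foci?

Rearranging, 9(x² + 20x) -16(y² - 6y) = -180.
Complete the square in x and y: 9(x + 10)² -16(y - 3)² = -180 + 900 - 144 = 576
Divide by 576: (x + 10)²/64 - (y - 3)²/36 = 1
Hyperbola, center (-10, 3), transverse axis horizontal; a² = 64, b² = 36.
c² = a² + b² = 64 + 36 = 100, so c = 10.
Foci lie on the horizontal axis through the center: (h ± c, k).

(-20, 3) and (0, 3)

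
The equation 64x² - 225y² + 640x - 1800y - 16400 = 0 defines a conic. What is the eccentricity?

64(x² + 10x) -225(y² + 8y) = 16400
Complete the square: 64(x + 5)² -225(y + 4)² = 16400 + 1600 - 3600 = 14400
Dividing both sides by 14400: (x + 5)²/225 - (y + 4)²/64 = 1
Hyperbola, center (-5, -4), transverse axis horizontal; a² = 225, b² = 64.
c² = a² + b² = 289, so c = 17.
e = c/a = 17/15.

e = 17/15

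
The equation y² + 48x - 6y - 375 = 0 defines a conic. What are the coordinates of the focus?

(-4, 3)

Only y is squared. Complete the square in y: (y - 3)² = -48(x - 8).
Vertex (8, 3); 4p = -48 so p = -12. Opens left.
Focus is p units from the vertex along the axis: (h + p, k).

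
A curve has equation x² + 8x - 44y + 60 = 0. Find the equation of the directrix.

Only x is squared. Complete the square in x: (x + 4)² = 44(y - 1).
Vertex (-4, 1); 4p = 44 so p = 11. Opens up.
Directrix is the horizontal line y = k − p = 1 − (11) = -10.

y = -10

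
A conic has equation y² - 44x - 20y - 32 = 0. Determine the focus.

(8, 10)

Only y is squared. Complete the square in y: (y - 10)² = 44(x + 3).
Vertex (-3, 10); 4p = 44 so p = 11. Opens right.
Focus is p units from the vertex along the axis: (h + p, k).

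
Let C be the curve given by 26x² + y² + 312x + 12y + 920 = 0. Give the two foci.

26(x² + 12x) + (y² + 12y) = -920
Complete the square in x and y: 26(x + 6)² + (y + 6)² = -920 + 936 + 36 = 52
Dividing both sides by 52: (x + 6)²/2 + (y + 6)²/52 = 1
Ellipse, center (-6, -6), major axis vertical; a² = 52, b² = 2.
c² = a² - b² = 52 - 2 = 50, so c = 5√2.
Foci lie on the vertical axis through the center: (h, k ± c).

(-6, -6 - 5√2) and (-6, -6 + 5√2)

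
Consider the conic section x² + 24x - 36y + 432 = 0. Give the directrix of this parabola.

y = -1

Only x is squared. Complete the square in x: (x + 12)² = 36(y - 8).
Vertex (-12, 8); 4p = 36 so p = 9. Opens up.
Directrix is the horizontal line y = k − p = 8 − (9) = -1.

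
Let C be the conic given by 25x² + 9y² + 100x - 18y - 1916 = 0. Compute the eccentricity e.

e = 4/5

Group the x- and y-terms: 25(x² + 4x) + 9(y² - 2y) = 1916
Completing the square gives 25(x + 2)² + 9(y - 1)² = 1916 + 100 + 9 = 2025.
Divide by 2025: (x + 2)²/81 + (y - 1)²/225 = 1
Ellipse, center (-2, 1), major axis vertical; a² = 225, b² = 81.
c² = a² - b² = 144, so c = 12.
e = c/a = 12/15 = 4/5.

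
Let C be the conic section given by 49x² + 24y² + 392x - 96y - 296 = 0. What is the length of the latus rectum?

Group the x- and y-terms: 49(x² + 8x) + 24(y² - 4y) = 296
Completing the square gives 49(x + 4)² + 24(y - 2)² = 296 + 784 + 96 = 1176.
Dividing both sides by 1176: (x + 4)²/24 + (y - 2)²/49 = 1
Ellipse, center (-4, 2), major axis vertical; a² = 49, b² = 24.
Latus rectum length = 2b²/a = 2·24/7 = 48/7.

48/7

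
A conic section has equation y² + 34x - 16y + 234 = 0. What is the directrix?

Only y is squared. Complete the square in y: (y - 8)² = -34(x + 5).
Vertex (-5, 8); 4p = -34 so p = -17/2. Opens left.
Directrix is the vertical line x = h − p = -5 − (-17/2) = 7/2.

x = 7/2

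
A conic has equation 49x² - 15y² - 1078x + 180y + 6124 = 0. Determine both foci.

49(x² - 22x) -15(y² - 12y) = -6124
Complete the square: 49(x - 11)² -15(y - 6)² = -6124 + 5929 - 540 = -735
Dividing both sides by -735: (y - 6)²/49 - (x - 11)²/15 = 1
Hyperbola, center (11, 6), transverse axis vertical; a² = 49, b² = 15.
c² = a² + b² = 49 + 15 = 64, so c = 8.
Foci lie on the vertical axis through the center: (h, k ± c).

(11, -2) and (11, 14)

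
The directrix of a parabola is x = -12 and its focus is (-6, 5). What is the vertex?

(-9, 5)

The vertex is the midpoint between the focus and the directrix along the axis of symmetry.
Axis is horizontal (directrix is vertical). Vertex x-coordinate = (-6 + (-12))/2 = -9; y-coordinate = 5.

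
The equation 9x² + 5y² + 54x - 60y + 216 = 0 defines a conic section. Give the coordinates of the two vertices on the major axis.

Rearranging, 9(x² + 6x) + 5(y² - 12y) = -216.
Complete the square in x and y: 9(x + 3)² + 5(y - 6)² = -216 + 81 + 180 = 45
Dividing both sides by 45: (x + 3)²/5 + (y - 6)²/9 = 1
Ellipse, center (-3, 6), major axis vertical; a² = 9, b² = 5.
a = 3. Vertices at (h, k ± a).

(-3, 3) and (-3, 9)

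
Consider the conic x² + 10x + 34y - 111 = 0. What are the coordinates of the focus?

Only x is squared. Complete the square in x: (x + 5)² = -34(y - 4).
Vertex (-5, 4); 4p = -34 so p = -17/2. Opens down.
Focus is p units from the vertex along the axis: (h, k + p).

(-5, -9/2)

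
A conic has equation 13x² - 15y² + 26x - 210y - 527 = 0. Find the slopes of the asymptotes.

Group the x- and y-terms: 13(x² + 2x) -15(y² + 14y) = 527
Complete the square in x and y: 13(x + 1)² -15(y + 7)² = 527 + 13 - 735 = -195
Divide by -195: (y + 7)²/13 - (x + 1)²/15 = 1
Hyperbola, center (-1, -7), transverse axis vertical; a² = 13, b² = 15.
For a vertical hyperbola the asymptotes have slope ±a/b.
Here that is ±√13/√15 = ±√195/15.

√195/15 and -√195/15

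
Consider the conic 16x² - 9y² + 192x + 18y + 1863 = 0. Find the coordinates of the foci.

(-6, -14) and (-6, 16)

Collect terms: 16(x² + 12x) -9(y² - 2y) = -1863
Complete the square: 16(x + 6)² -9(y - 1)² = -1863 + 576 - 9 = -1296
Divide through by -1296 to get (y - 1)²/144 - (x + 6)²/81 = 1.
Hyperbola, center (-6, 1), transverse axis vertical; a² = 144, b² = 81.
c² = a² + b² = 144 + 81 = 225, so c = 15.
Foci lie on the vertical axis through the center: (h, k ± c).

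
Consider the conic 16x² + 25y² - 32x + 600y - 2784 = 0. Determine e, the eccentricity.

Group the x- and y-terms: 16(x² - 2x) + 25(y² + 24y) = 2784
Complete the square: 16(x - 1)² + 25(y + 12)² = 2784 + 16 + 3600 = 6400
Dividing both sides by 6400: (x - 1)²/400 + (y + 12)²/256 = 1
Ellipse, center (1, -12), major axis horizontal; a² = 400, b² = 256.
c² = a² - b² = 144, so c = 12.
e = c/a = 12/20 = 3/5.

e = 3/5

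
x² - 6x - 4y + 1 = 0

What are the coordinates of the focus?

Only x is squared. Complete the square in x: (x - 3)² = 4(y + 2).
Vertex (3, -2); 4p = 4 so p = 1. Opens up.
Focus is p units from the vertex along the axis: (h, k + p).

(3, -1)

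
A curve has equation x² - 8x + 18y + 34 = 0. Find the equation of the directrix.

y = 7/2

Only x is squared. Complete the square in x: (x - 4)² = -18(y + 1).
Vertex (4, -1); 4p = -18 so p = -9/2. Opens down.
Directrix is the horizontal line y = k − p = -1 − (-9/2) = 7/2.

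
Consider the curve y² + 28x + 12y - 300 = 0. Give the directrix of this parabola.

x = 19

Only y is squared. Complete the square in y: (y + 6)² = -28(x - 12).
Vertex (12, -6); 4p = -28 so p = -7. Opens left.
Directrix is the vertical line x = h − p = 12 − (-7) = 19.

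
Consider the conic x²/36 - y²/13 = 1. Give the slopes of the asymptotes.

Center (0, 0). The positive term is the x-term, so the transverse axis is horizontal; a² = 36, b² = 13.
For a horizontal hyperbola the asymptotes have slope ±b/a.
Here that is ±√13/6.

√13/6 and -√13/6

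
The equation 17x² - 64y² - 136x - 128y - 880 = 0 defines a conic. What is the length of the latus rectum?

17(x² - 8x) -64(y² + 2y) = 880
Complete the square: 17(x - 4)² -64(y + 1)² = 880 + 272 - 64 = 1088
Divide by 1088: (x - 4)²/64 - (y + 1)²/17 = 1
Hyperbola, center (4, -1), transverse axis horizontal; a² = 64, b² = 17.
Latus rectum length = 2b²/a = 2·17/8 = 17/4.

17/4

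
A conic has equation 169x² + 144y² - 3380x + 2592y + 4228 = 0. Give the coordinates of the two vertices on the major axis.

Group: 169(x² - 20x) + 144(y² + 18y) = -4228
Completing the square gives 169(x - 10)² + 144(y + 9)² = -4228 + 16900 + 11664 = 24336.
Divide through by 24336 to get (x - 10)²/144 + (y + 9)²/169 = 1.
Ellipse, center (10, -9), major axis vertical; a² = 169, b² = 144.
a = 13. Vertices at (h, k ± a).

(10, -22) and (10, 4)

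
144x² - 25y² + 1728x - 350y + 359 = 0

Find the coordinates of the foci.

(-19, -7) and (7, -7)

Rearranging, 144(x² + 12x) -25(y² + 14y) = -359.
144(x + 6)² -25(y + 7)² = -359 + 5184 - 1225 = 3600
Divide by 3600: (x + 6)²/25 - (y + 7)²/144 = 1
Hyperbola, center (-6, -7), transverse axis horizontal; a² = 25, b² = 144.
c² = a² + b² = 25 + 144 = 169, so c = 13.
Foci lie on the horizontal axis through the center: (h ± c, k).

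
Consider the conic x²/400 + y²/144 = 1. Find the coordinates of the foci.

(-16, 0) and (16, 0)

Center (0, 0). The larger denominator 400 sits under the x-term, so the major axis is horizontal; a² = 400, b² = 144.
c² = a² - b² = 400 - 144 = 256, so c = 16.
Foci lie on the horizontal axis through the center: (h ± c, k).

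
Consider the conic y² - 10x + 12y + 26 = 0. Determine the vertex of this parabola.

Only y is squared. Complete the square in y: (y + 6)² = 10(x + 1).
Vertex (-1, -6); 4p = 10 so p = 5/2. Opens right.

(-1, -6)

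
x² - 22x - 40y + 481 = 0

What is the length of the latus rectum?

40

Only x is squared. Complete the square in x: (x - 11)² = 40(y - 9).
Vertex (11, 9); 4p = 40 so p = 10. Opens up.
Latus rectum length = |4p| = 40.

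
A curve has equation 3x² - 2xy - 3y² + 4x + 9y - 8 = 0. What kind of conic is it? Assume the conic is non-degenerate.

A = 3, B = -2, C = -3.
Discriminant B² − 4AC = (-2)² − 4·3·(-3) = 40.
B² − 4AC > 0 ⇒ hyperbola.

hyperbola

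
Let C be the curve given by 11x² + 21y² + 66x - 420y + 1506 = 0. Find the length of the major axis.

6√7

Group: 11(x² + 6x) + 21(y² - 20y) = -1506
11(x + 3)² + 21(y - 10)² = -1506 + 99 + 2100 = 693
Divide through by 693 to get (x + 3)²/63 + (y - 10)²/33 = 1.
Ellipse, center (-3, 10), major axis horizontal; a² = 63, b² = 33.
a² = 63 so a = 3√7; the major axis has length 2a = 6√7.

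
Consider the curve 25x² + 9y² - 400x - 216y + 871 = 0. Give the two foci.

25(x² - 16x) + 9(y² - 24y) = -871
Completing the square gives 25(x - 8)² + 9(y - 12)² = -871 + 1600 + 1296 = 2025.
Divide through by 2025 to get (x - 8)²/81 + (y - 12)²/225 = 1.
Ellipse, center (8, 12), major axis vertical; a² = 225, b² = 81.
c² = a² - b² = 225 - 81 = 144, so c = 12.
Foci lie on the vertical axis through the center: (h, k ± c).

(8, 0) and (8, 24)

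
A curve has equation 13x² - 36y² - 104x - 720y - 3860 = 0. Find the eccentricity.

Collect terms: 13(x² - 8x) -36(y² + 20y) = 3860
Complete the square: 13(x - 4)² -36(y + 10)² = 3860 + 208 - 3600 = 468
Divide through by 468 to get (x - 4)²/36 - (y + 10)²/13 = 1.
Hyperbola, center (4, -10), transverse axis horizontal; a² = 36, b² = 13.
c² = a² + b² = 49, so c = 7.
e = c/a = 7/6.

e = 7/6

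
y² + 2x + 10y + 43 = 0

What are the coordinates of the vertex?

Only y is squared. Complete the square in y: (y + 5)² = -2(x + 9).
Vertex (-9, -5); 4p = -2 so p = -1/2. Opens left.

(-9, -5)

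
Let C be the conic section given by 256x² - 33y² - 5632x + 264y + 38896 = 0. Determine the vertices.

Group: 256(x² - 22x) -33(y² - 8y) = -38896
256(x - 11)² -33(y - 4)² = -38896 + 30976 - 528 = -8448
Dividing both sides by -8448: (y - 4)²/256 - (x - 11)²/33 = 1
Hyperbola, center (11, 4), transverse axis vertical; a² = 256, b² = 33.
a = 16. Vertices at (h, k ± a).

(11, -12) and (11, 20)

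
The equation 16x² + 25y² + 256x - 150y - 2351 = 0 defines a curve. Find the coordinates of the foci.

(-17, 3) and (1, 3)

Rearranging, 16(x² + 16x) + 25(y² - 6y) = 2351.
Complete the square in x and y: 16(x + 8)² + 25(y - 3)² = 2351 + 1024 + 225 = 3600
Divide through by 3600 to get (x + 8)²/225 + (y - 3)²/144 = 1.
Ellipse, center (-8, 3), major axis horizontal; a² = 225, b² = 144.
c² = a² - b² = 225 - 144 = 81, so c = 9.
Foci lie on the horizontal axis through the center: (h ± c, k).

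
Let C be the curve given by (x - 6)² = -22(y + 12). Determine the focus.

(6, -35/2)

Vertex (6, -12); 4p = -22 so p = -11/2. Opens down.
Focus is p units from the vertex along the axis: (h, k + p).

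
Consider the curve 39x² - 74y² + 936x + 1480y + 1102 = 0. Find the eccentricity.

e = √4407/39

Rearranging, 39(x² + 24x) -74(y² - 20y) = -1102.
Complete the square in x and y: 39(x + 12)² -74(y - 10)² = -1102 + 5616 - 7400 = -2886
Dividing both sides by -2886: (y - 10)²/39 - (x + 12)²/74 = 1
Hyperbola, center (-12, 10), transverse axis vertical; a² = 39, b² = 74.
c² = a² + b² = 113, so c = √113.
e = c/a = √113/√39 = √4407/39.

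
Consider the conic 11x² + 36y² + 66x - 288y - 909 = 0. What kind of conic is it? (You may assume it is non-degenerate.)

ellipse

No xy term. Coefficients of x² and y² are A = 11, C = 36.
A and C have the same sign but A ≠ C ⇒ ellipse.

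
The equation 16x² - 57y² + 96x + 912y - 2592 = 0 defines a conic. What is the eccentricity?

Collect terms: 16(x² + 6x) -57(y² - 16y) = 2592
Complete the square in x and y: 16(x + 3)² -57(y - 8)² = 2592 + 144 - 3648 = -912
Divide by -912: (y - 8)²/16 - (x + 3)²/57 = 1
Hyperbola, center (-3, 8), transverse axis vertical; a² = 16, b² = 57.
c² = a² + b² = 73, so c = √73.
e = c/a = √73/4.

e = √73/4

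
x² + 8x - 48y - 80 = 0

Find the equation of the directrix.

Only x is squared. Complete the square in x: (x + 4)² = 48(y + 2).
Vertex (-4, -2); 4p = 48 so p = 12. Opens up.
Directrix is the horizontal line y = k − p = -2 − (12) = -14.

y = -14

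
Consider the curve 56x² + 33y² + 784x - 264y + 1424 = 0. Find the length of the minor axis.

Group: 56(x² + 14x) + 33(y² - 8y) = -1424
56(x + 7)² + 33(y - 4)² = -1424 + 2744 + 528 = 1848
Divide by 1848: (x + 7)²/33 + (y - 4)²/56 = 1
Ellipse, center (-7, 4), major axis vertical; a² = 56, b² = 33.
b² = 33 so b = √33; the minor axis has length 2b = 2√33.

2√33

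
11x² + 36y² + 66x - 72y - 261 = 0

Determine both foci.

(-8, 1) and (2, 1)

Group the x- and y-terms: 11(x² + 6x) + 36(y² - 2y) = 261
Complete the square in x and y: 11(x + 3)² + 36(y - 1)² = 261 + 99 + 36 = 396
Divide by 396: (x + 3)²/36 + (y - 1)²/11 = 1
Ellipse, center (-3, 1), major axis horizontal; a² = 36, b² = 11.
c² = a² - b² = 36 - 11 = 25, so c = 5.
Foci lie on the horizontal axis through the center: (h ± c, k).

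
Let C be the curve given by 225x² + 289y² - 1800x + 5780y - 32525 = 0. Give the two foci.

(-4, -10) and (12, -10)

Group the x- and y-terms: 225(x² - 8x) + 289(y² + 20y) = 32525
Completing the square gives 225(x - 4)² + 289(y + 10)² = 32525 + 3600 + 28900 = 65025.
Divide by 65025: (x - 4)²/289 + (y + 10)²/225 = 1
Ellipse, center (4, -10), major axis horizontal; a² = 289, b² = 225.
c² = a² - b² = 289 - 225 = 64, so c = 8.
Foci lie on the horizontal axis through the center: (h ± c, k).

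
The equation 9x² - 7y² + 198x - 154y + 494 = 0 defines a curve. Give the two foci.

Group: 9(x² + 22x) -7(y² + 22y) = -494
Complete the square in x and y: 9(x + 11)² -7(y + 11)² = -494 + 1089 - 847 = -252
Divide by -252: (y + 11)²/36 - (x + 11)²/28 = 1
Hyperbola, center (-11, -11), transverse axis vertical; a² = 36, b² = 28.
c² = a² + b² = 36 + 28 = 64, so c = 8.
Foci lie on the vertical axis through the center: (h, k ± c).

(-11, -19) and (-11, -3)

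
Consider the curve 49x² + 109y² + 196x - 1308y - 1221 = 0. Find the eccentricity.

Rearranging, 49(x² + 4x) + 109(y² - 12y) = 1221.
49(x + 2)² + 109(y - 6)² = 1221 + 196 + 3924 = 5341
Divide by 5341: (x + 2)²/109 + (y - 6)²/49 = 1
Ellipse, center (-2, 6), major axis horizontal; a² = 109, b² = 49.
c² = a² - b² = 60, so c = 2√15.
e = c/a = 2√15/√109 = 2√1635/109.

e = 2√1635/109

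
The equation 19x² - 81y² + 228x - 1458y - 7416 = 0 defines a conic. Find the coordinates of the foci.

19(x² + 12x) -81(y² + 18y) = 7416
Complete the square in x and y: 19(x + 6)² -81(y + 9)² = 7416 + 684 - 6561 = 1539
Divide through by 1539 to get (x + 6)²/81 - (y + 9)²/19 = 1.
Hyperbola, center (-6, -9), transverse axis horizontal; a² = 81, b² = 19.
c² = a² + b² = 81 + 19 = 100, so c = 10.
Foci lie on the horizontal axis through the center: (h ± c, k).

(-16, -9) and (4, -9)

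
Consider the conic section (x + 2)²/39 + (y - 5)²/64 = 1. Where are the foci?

(-2, 0) and (-2, 10)

Center (-2, 5). The larger denominator 64 sits under the y-term, so the major axis is vertical; a² = 64, b² = 39.
c² = a² - b² = 64 - 39 = 25, so c = 5.
Foci lie on the vertical axis through the center: (h, k ± c).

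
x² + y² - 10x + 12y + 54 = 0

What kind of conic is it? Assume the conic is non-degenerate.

circle

No xy term. Coefficients of x² and y² are A = 1, C = 1.
A = C (same sign) ⇒ circle.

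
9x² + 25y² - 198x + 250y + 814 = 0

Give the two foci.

(3, -5) and (19, -5)

Group the x- and y-terms: 9(x² - 22x) + 25(y² + 10y) = -814
Complete the square: 9(x - 11)² + 25(y + 5)² = -814 + 1089 + 625 = 900
Divide by 900: (x - 11)²/100 + (y + 5)²/36 = 1
Ellipse, center (11, -5), major axis horizontal; a² = 100, b² = 36.
c² = a² - b² = 100 - 36 = 64, so c = 8.
Foci lie on the horizontal axis through the center: (h ± c, k).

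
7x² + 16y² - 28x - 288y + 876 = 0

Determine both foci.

(-4, 9) and (8, 9)

7(x² - 4x) + 16(y² - 18y) = -876
Complete the square: 7(x - 2)² + 16(y - 9)² = -876 + 28 + 1296 = 448
Dividing both sides by 448: (x - 2)²/64 + (y - 9)²/28 = 1
Ellipse, center (2, 9), major axis horizontal; a² = 64, b² = 28.
c² = a² - b² = 64 - 28 = 36, so c = 6.
Foci lie on the horizontal axis through the center: (h ± c, k).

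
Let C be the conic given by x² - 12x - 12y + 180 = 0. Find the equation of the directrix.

Only x is squared. Complete the square in x: (x - 6)² = 12(y - 12).
Vertex (6, 12); 4p = 12 so p = 3. Opens up.
Directrix is the horizontal line y = k − p = 12 − (3) = 9.

y = 9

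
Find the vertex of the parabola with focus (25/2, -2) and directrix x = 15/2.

The vertex is the midpoint between the focus and the directrix along the axis of symmetry.
Axis is horizontal (directrix is vertical). Vertex x-coordinate = (25/2 + 15/2)/2 = 10; y-coordinate = -2.

(10, -2)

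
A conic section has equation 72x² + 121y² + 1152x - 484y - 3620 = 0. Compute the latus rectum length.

Group the x- and y-terms: 72(x² + 16x) + 121(y² - 4y) = 3620
Complete the square: 72(x + 8)² + 121(y - 2)² = 3620 + 4608 + 484 = 8712
Divide through by 8712 to get (x + 8)²/121 + (y - 2)²/72 = 1.
Ellipse, center (-8, 2), major axis horizontal; a² = 121, b² = 72.
Latus rectum length = 2b²/a = 2·72/11 = 144/11.

144/11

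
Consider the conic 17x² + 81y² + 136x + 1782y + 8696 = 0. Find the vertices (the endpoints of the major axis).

Collect terms: 17(x² + 8x) + 81(y² + 22y) = -8696
Complete the square: 17(x + 4)² + 81(y + 11)² = -8696 + 272 + 9801 = 1377
Divide by 1377: (x + 4)²/81 + (y + 11)²/17 = 1
Ellipse, center (-4, -11), major axis horizontal; a² = 81, b² = 17.
a = 9. Vertices at (h ± a, k).

(-13, -11) and (5, -11)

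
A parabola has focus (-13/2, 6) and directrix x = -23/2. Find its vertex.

The vertex is the midpoint between the focus and the directrix along the axis of symmetry.
Axis is horizontal (directrix is vertical). Vertex x-coordinate = (-13/2 + (-23/2))/2 = -9; y-coordinate = 6.

(-9, 6)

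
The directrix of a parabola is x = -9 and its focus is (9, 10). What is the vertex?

(0, 10)

The vertex is the midpoint between the focus and the directrix along the axis of symmetry.
Axis is horizontal (directrix is vertical). Vertex x-coordinate = (9 + (-9))/2 = 0; y-coordinate = 10.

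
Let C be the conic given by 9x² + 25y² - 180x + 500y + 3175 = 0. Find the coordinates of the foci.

(6, -10) and (14, -10)

Rearranging, 9(x² - 20x) + 25(y² + 20y) = -3175.
Complete the square in x and y: 9(x - 10)² + 25(y + 10)² = -3175 + 900 + 2500 = 225
Divide through by 225 to get (x - 10)²/25 + (y + 10)²/9 = 1.
Ellipse, center (10, -10), major axis horizontal; a² = 25, b² = 9.
c² = a² - b² = 25 - 9 = 16, so c = 4.
Foci lie on the horizontal axis through the center: (h ± c, k).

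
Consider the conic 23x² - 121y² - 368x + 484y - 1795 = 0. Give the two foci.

(-4, 2) and (20, 2)

Rearranging, 23(x² - 16x) -121(y² - 4y) = 1795.
Complete the square: 23(x - 8)² -121(y - 2)² = 1795 + 1472 - 484 = 2783
Dividing both sides by 2783: (x - 8)²/121 - (y - 2)²/23 = 1
Hyperbola, center (8, 2), transverse axis horizontal; a² = 121, b² = 23.
c² = a² + b² = 121 + 23 = 144, so c = 12.
Foci lie on the horizontal axis through the center: (h ± c, k).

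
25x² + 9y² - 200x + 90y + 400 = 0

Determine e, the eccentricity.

Collect terms: 25(x² - 8x) + 9(y² + 10y) = -400
Complete the square in x and y: 25(x - 4)² + 9(y + 5)² = -400 + 400 + 225 = 225
Divide by 225: (x - 4)²/9 + (y + 5)²/25 = 1
Ellipse, center (4, -5), major axis vertical; a² = 25, b² = 9.
c² = a² - b² = 16, so c = 4.
e = c/a = 4/5.

e = 4/5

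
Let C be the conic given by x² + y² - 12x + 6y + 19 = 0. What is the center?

(6, -3)

(x² - 12x) + (y² + 6y) = -19
Complete the square: (x - 6)² + (y + 3)² = -19 + 36 + 9 = 26
So (x - 6)² + (y + 3)² = 26.
Circle centered at (6, -3) with r² = 26.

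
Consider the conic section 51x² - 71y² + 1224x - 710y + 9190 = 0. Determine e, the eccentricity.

e = √6222/51

Collect terms: 51(x² + 24x) -71(y² + 10y) = -9190
Completing the square gives 51(x + 12)² -71(y + 5)² = -9190 + 7344 - 1775 = -3621.
Dividing both sides by -3621: (y + 5)²/51 - (x + 12)²/71 = 1
Hyperbola, center (-12, -5), transverse axis vertical; a² = 51, b² = 71.
c² = a² + b² = 122, so c = √122.
e = c/a = √122/√51 = √6222/51.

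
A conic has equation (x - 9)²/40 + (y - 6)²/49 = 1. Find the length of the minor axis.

4√10

Center (9, 6). The larger denominator 49 sits under the y-term, so the major axis is vertical; a² = 49, b² = 40.
b² = 40 so b = 2√10; the minor axis has length 2b = 4√10.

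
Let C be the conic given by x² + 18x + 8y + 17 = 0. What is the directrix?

Only x is squared. Complete the square in x: (x + 9)² = -8(y - 8).
Vertex (-9, 8); 4p = -8 so p = -2. Opens down.
Directrix is the horizontal line y = k − p = 8 − (-2) = 10.

y = 10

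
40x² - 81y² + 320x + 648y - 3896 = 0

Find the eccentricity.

Group: 40(x² + 8x) -81(y² - 8y) = 3896
Complete the square in x and y: 40(x + 4)² -81(y - 4)² = 3896 + 640 - 1296 = 3240
Divide through by 3240 to get (x + 4)²/81 - (y - 4)²/40 = 1.
Hyperbola, center (-4, 4), transverse axis horizontal; a² = 81, b² = 40.
c² = a² + b² = 121, so c = 11.
e = c/a = 11/9.

e = 11/9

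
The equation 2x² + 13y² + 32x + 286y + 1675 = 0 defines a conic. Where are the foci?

(-8 - √11, -11) and (-8 + √11, -11)

Group the x- and y-terms: 2(x² + 16x) + 13(y² + 22y) = -1675
Complete the square in x and y: 2(x + 8)² + 13(y + 11)² = -1675 + 128 + 1573 = 26
Divide by 26: (x + 8)²/13 + (y + 11)²/2 = 1
Ellipse, center (-8, -11), major axis horizontal; a² = 13, b² = 2.
c² = a² - b² = 13 - 2 = 11, so c = √11.
Foci lie on the horizontal axis through the center: (h ± c, k).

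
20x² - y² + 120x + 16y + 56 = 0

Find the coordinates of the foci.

20(x² + 6x) -(y² - 16y) = -56
Complete the square: 20(x + 3)² -(y - 8)² = -56 + 180 - 64 = 60
Dividing both sides by 60: (x + 3)²/3 - (y - 8)²/60 = 1
Hyperbola, center (-3, 8), transverse axis horizontal; a² = 3, b² = 60.
c² = a² + b² = 3 + 60 = 63, so c = 3√7.
Foci lie on the horizontal axis through the center: (h ± c, k).

(-3 - 3√7, 8) and (-3 + 3√7, 8)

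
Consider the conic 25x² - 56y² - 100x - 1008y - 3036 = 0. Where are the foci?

Collect terms: 25(x² - 4x) -56(y² + 18y) = 3036
Complete the square: 25(x - 2)² -56(y + 9)² = 3036 + 100 - 4536 = -1400
Divide by -1400: (y + 9)²/25 - (x - 2)²/56 = 1
Hyperbola, center (2, -9), transverse axis vertical; a² = 25, b² = 56.
c² = a² + b² = 25 + 56 = 81, so c = 9.
Foci lie on the vertical axis through the center: (h, k ± c).

(2, -18) and (2, 0)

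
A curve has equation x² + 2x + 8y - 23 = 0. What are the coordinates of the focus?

Only x is squared. Complete the square in x: (x + 1)² = -8(y - 3).
Vertex (-1, 3); 4p = -8 so p = -2. Opens down.
Focus is p units from the vertex along the axis: (h, k + p).

(-1, 1)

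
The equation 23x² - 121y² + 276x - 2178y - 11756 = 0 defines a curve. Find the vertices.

(-17, -9) and (5, -9)

Rearranging, 23(x² + 12x) -121(y² + 18y) = 11756.
Complete the square in x and y: 23(x + 6)² -121(y + 9)² = 11756 + 828 - 9801 = 2783
Dividing both sides by 2783: (x + 6)²/121 - (y + 9)²/23 = 1
Hyperbola, center (-6, -9), transverse axis horizontal; a² = 121, b² = 23.
a = 11. Vertices at (h ± a, k).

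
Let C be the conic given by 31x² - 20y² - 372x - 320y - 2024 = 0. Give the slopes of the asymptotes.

31(x² - 12x) -20(y² + 16y) = 2024
Complete the square in x and y: 31(x - 6)² -20(y + 8)² = 2024 + 1116 - 1280 = 1860
Divide by 1860: (x - 6)²/60 - (y + 8)²/93 = 1
Hyperbola, center (6, -8), transverse axis horizontal; a² = 60, b² = 93.
For a horizontal hyperbola the asymptotes have slope ±b/a.
Here that is ±√93/2√15 = ±√155/10.

√155/10 and -√155/10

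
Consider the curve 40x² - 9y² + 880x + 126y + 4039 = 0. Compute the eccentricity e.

e = 7/3

Rearranging, 40(x² + 22x) -9(y² - 14y) = -4039.
Complete the square in x and y: 40(x + 11)² -9(y - 7)² = -4039 + 4840 - 441 = 360
Divide by 360: (x + 11)²/9 - (y - 7)²/40 = 1
Hyperbola, center (-11, 7), transverse axis horizontal; a² = 9, b² = 40.
c² = a² + b² = 49, so c = 7.
e = c/a = 7/3.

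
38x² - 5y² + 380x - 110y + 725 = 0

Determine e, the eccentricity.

e = √1634/38

Collect terms: 38(x² + 10x) -5(y² + 22y) = -725
38(x + 5)² -5(y + 11)² = -725 + 950 - 605 = -380
Dividing both sides by -380: (y + 11)²/76 - (x + 5)²/10 = 1
Hyperbola, center (-5, -11), transverse axis vertical; a² = 76, b² = 10.
c² = a² + b² = 86, so c = √86.
e = c/a = √86/2√19 = √1634/38.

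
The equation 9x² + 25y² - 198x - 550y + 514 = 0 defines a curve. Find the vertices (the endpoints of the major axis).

(-9, 11) and (31, 11)

Rearranging, 9(x² - 22x) + 25(y² - 22y) = -514.
9(x - 11)² + 25(y - 11)² = -514 + 1089 + 3025 = 3600
Dividing both sides by 3600: (x - 11)²/400 + (y - 11)²/144 = 1
Ellipse, center (11, 11), major axis horizontal; a² = 400, b² = 144.
a = 20. Vertices at (h ± a, k).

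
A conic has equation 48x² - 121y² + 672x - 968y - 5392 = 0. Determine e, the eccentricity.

e = 13/11

48(x² + 14x) -121(y² + 8y) = 5392
Complete the square in x and y: 48(x + 7)² -121(y + 4)² = 5392 + 2352 - 1936 = 5808
Dividing both sides by 5808: (x + 7)²/121 - (y + 4)²/48 = 1
Hyperbola, center (-7, -4), transverse axis horizontal; a² = 121, b² = 48.
c² = a² + b² = 169, so c = 13.
e = c/a = 13/11.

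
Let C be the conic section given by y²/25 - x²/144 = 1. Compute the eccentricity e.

e = 13/5

Center (0, 0). The positive term is the y-term, so the transverse axis is vertical; a² = 25, b² = 144.
c² = a² + b² = 169, so c = 13.
e = c/a = 13/5.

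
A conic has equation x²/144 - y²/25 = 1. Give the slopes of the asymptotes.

Center (0, 0). The positive term is the x-term, so the transverse axis is horizontal; a² = 144, b² = 25.
For a horizontal hyperbola the asymptotes have slope ±b/a.
Here that is ±5/12.

5/12 and -5/12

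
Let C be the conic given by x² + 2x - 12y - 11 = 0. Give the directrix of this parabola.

y = -4

Only x is squared. Complete the square in x: (x + 1)² = 12(y + 1).
Vertex (-1, -1); 4p = 12 so p = 3. Opens up.
Directrix is the horizontal line y = k − p = -1 − (3) = -4.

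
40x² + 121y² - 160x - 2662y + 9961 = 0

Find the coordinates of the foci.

(-7, 11) and (11, 11)

Rearranging, 40(x² - 4x) + 121(y² - 22y) = -9961.
Complete the square: 40(x - 2)² + 121(y - 11)² = -9961 + 160 + 14641 = 4840
Dividing both sides by 4840: (x - 2)²/121 + (y - 11)²/40 = 1
Ellipse, center (2, 11), major axis horizontal; a² = 121, b² = 40.
c² = a² - b² = 121 - 40 = 81, so c = 9.
Foci lie on the horizontal axis through the center: (h ± c, k).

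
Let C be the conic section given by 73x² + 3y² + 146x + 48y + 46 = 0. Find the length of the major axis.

2√73

Group: 73(x² + 2x) + 3(y² + 16y) = -46
Complete the square: 73(x + 1)² + 3(y + 8)² = -46 + 73 + 192 = 219
Dividing both sides by 219: (x + 1)²/3 + (y + 8)²/73 = 1
Ellipse, center (-1, -8), major axis vertical; a² = 73, b² = 3.
a² = 73 so a = √73; the major axis has length 2a = 2√73.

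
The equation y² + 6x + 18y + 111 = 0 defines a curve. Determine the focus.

(-13/2, -9)

Only y is squared. Complete the square in y: (y + 9)² = -6(x + 5).
Vertex (-5, -9); 4p = -6 so p = -3/2. Opens left.
Focus is p units from the vertex along the axis: (h + p, k).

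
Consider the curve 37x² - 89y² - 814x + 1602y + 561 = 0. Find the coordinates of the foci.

(11, 9 - 3√14) and (11, 9 + 3√14)

Group the x- and y-terms: 37(x² - 22x) -89(y² - 18y) = -561
Completing the square gives 37(x - 11)² -89(y - 9)² = -561 + 4477 - 7209 = -3293.
Divide by -3293: (y - 9)²/37 - (x - 11)²/89 = 1
Hyperbola, center (11, 9), transverse axis vertical; a² = 37, b² = 89.
c² = a² + b² = 37 + 89 = 126, so c = 3√14.
Foci lie on the vertical axis through the center: (h, k ± c).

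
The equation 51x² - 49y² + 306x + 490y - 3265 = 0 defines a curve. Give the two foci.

(-13, 5) and (7, 5)

51(x² + 6x) -49(y² - 10y) = 3265
Complete the square: 51(x + 3)² -49(y - 5)² = 3265 + 459 - 1225 = 2499
Dividing both sides by 2499: (x + 3)²/49 - (y - 5)²/51 = 1
Hyperbola, center (-3, 5), transverse axis horizontal; a² = 49, b² = 51.
c² = a² + b² = 49 + 51 = 100, so c = 10.
Foci lie on the horizontal axis through the center: (h ± c, k).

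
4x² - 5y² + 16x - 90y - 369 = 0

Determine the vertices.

(-2, -11) and (-2, -7)

Group: 4(x² + 4x) -5(y² + 18y) = 369
Completing the square gives 4(x + 2)² -5(y + 9)² = 369 + 16 - 405 = -20.
Divide through by -20 to get (y + 9)²/4 - (x + 2)²/5 = 1.
Hyperbola, center (-2, -9), transverse axis vertical; a² = 4, b² = 5.
a = 2. Vertices at (h, k ± a).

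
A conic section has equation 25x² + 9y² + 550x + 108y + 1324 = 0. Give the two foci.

Group the x- and y-terms: 25(x² + 22x) + 9(y² + 12y) = -1324
Complete the square: 25(x + 11)² + 9(y + 6)² = -1324 + 3025 + 324 = 2025
Dividing both sides by 2025: (x + 11)²/81 + (y + 6)²/225 = 1
Ellipse, center (-11, -6), major axis vertical; a² = 225, b² = 81.
c² = a² - b² = 225 - 81 = 144, so c = 12.
Foci lie on the vertical axis through the center: (h, k ± c).

(-11, -18) and (-11, 6)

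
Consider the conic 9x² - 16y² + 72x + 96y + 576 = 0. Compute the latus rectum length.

9(x² + 8x) -16(y² - 6y) = -576
Complete the square: 9(x + 4)² -16(y - 3)² = -576 + 144 - 144 = -576
Divide by -576: (y - 3)²/36 - (x + 4)²/64 = 1
Hyperbola, center (-4, 3), transverse axis vertical; a² = 36, b² = 64.
Latus rectum length = 2b²/a = 2·64/6 = 64/3.

64/3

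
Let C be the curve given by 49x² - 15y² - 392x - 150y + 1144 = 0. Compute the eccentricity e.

Group: 49(x² - 8x) -15(y² + 10y) = -1144
Completing the square gives 49(x - 4)² -15(y + 5)² = -1144 + 784 - 375 = -735.
Dividing both sides by -735: (y + 5)²/49 - (x - 4)²/15 = 1
Hyperbola, center (4, -5), transverse axis vertical; a² = 49, b² = 15.
c² = a² + b² = 64, so c = 8.
e = c/a = 8/7.

e = 8/7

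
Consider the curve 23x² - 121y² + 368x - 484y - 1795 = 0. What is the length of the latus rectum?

46/11

23(x² + 16x) -121(y² + 4y) = 1795
Completing the square gives 23(x + 8)² -121(y + 2)² = 1795 + 1472 - 484 = 2783.
Divide by 2783: (x + 8)²/121 - (y + 2)²/23 = 1
Hyperbola, center (-8, -2), transverse axis horizontal; a² = 121, b² = 23.
Latus rectum length = 2b²/a = 2·23/11 = 46/11.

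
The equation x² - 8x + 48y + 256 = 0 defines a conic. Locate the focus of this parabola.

Only x is squared. Complete the square in x: (x - 4)² = -48(y + 5).
Vertex (4, -5); 4p = -48 so p = -12. Opens down.
Focus is p units from the vertex along the axis: (h, k + p).

(4, -17)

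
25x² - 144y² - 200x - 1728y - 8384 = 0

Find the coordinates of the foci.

(-9, -6) and (17, -6)

Group the x- and y-terms: 25(x² - 8x) -144(y² + 12y) = 8384
Complete the square: 25(x - 4)² -144(y + 6)² = 8384 + 400 - 5184 = 3600
Divide through by 3600 to get (x - 4)²/144 - (y + 6)²/25 = 1.
Hyperbola, center (4, -6), transverse axis horizontal; a² = 144, b² = 25.
c² = a² + b² = 144 + 25 = 169, so c = 13.
Foci lie on the horizontal axis through the center: (h ± c, k).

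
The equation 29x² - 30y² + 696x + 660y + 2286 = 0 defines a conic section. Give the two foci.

(-12, 11 - √118) and (-12, 11 + √118)

Group the x- and y-terms: 29(x² + 24x) -30(y² - 22y) = -2286
29(x + 12)² -30(y - 11)² = -2286 + 4176 - 3630 = -1740
Divide through by -1740 to get (y - 11)²/58 - (x + 12)²/60 = 1.
Hyperbola, center (-12, 11), transverse axis vertical; a² = 58, b² = 60.
c² = a² + b² = 58 + 60 = 118, so c = √118.
Foci lie on the vertical axis through the center: (h, k ± c).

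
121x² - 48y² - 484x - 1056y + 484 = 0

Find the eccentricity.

e = 13/11

121(x² - 4x) -48(y² + 22y) = -484
Complete the square in x and y: 121(x - 2)² -48(y + 11)² = -484 + 484 - 5808 = -5808
Dividing both sides by -5808: (y + 11)²/121 - (x - 2)²/48 = 1
Hyperbola, center (2, -11), transverse axis vertical; a² = 121, b² = 48.
c² = a² + b² = 169, so c = 13.
e = c/a = 13/11.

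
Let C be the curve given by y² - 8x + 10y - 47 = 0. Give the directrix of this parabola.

Only y is squared. Complete the square in y: (y + 5)² = 8(x + 9).
Vertex (-9, -5); 4p = 8 so p = 2. Opens right.
Directrix is the vertical line x = h − p = -9 − (2) = -11.

x = -11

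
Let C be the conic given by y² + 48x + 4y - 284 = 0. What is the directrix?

x = 18

Only y is squared. Complete the square in y: (y + 2)² = -48(x - 6).
Vertex (6, -2); 4p = -48 so p = -12. Opens left.
Directrix is the vertical line x = h − p = 6 − (-12) = 18.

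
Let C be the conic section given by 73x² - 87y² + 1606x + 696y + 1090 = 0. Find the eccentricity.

Group: 73(x² + 22x) -87(y² - 8y) = -1090
Completing the square gives 73(x + 11)² -87(y - 4)² = -1090 + 8833 - 1392 = 6351.
Divide through by 6351 to get (x + 11)²/87 - (y - 4)²/73 = 1.
Hyperbola, center (-11, 4), transverse axis horizontal; a² = 87, b² = 73.
c² = a² + b² = 160, so c = 4√10.
e = c/a = 4√10/√87 = 4√870/87.

e = 4√870/87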